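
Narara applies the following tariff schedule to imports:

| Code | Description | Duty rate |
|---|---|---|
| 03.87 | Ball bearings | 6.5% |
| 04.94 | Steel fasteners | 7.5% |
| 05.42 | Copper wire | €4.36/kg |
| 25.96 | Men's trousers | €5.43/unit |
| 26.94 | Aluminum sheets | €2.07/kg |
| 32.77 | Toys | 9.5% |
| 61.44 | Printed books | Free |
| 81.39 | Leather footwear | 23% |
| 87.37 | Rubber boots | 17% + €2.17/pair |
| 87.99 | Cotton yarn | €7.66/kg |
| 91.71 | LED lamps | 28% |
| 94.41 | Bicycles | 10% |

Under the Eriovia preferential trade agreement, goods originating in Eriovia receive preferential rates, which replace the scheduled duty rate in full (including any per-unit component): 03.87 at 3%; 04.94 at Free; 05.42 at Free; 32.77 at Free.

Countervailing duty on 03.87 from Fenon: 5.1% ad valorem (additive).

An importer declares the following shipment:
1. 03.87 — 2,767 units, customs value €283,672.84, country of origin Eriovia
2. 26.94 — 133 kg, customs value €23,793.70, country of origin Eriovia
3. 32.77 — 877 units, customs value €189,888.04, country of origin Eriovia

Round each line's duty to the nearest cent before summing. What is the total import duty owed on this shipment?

€8,785.50

Line 1 (03.87, Eriovia, 2,767 units, €283,672.84):
Base rate for 03.87 is 6.5%.
Origin Eriovia qualifies under the Narara–Eriovia agreement and 03.87 is covered: preferential rate 3% applies instead.
The additional-duty order on 03.87 targets Fenon, not Eriovia; it does not apply.
Duty = €283,672.84 × 3% = €8,510.19.
Line 2 (26.94, Eriovia, 133 kg, €23,793.70):
Base rate for 26.94 is €2.07/kg.
Origin Eriovia is the FTA partner but 26.94 is not on the preference list; base rate stands.
Duty = 133 × €2.07 = €275.31.
Line 3 (32.77, Eriovia, 877 units, €189,888.04):
Base rate for 32.77 is 9.5%.
Origin Eriovia qualifies under the Narara–Eriovia agreement and 32.77 is covered: preferential rate Free applies instead.
Duty = €189,888.04 × 0% = €0.00.
Total = €8,510.19 + €275.31 + €0.00 = €8,785.50.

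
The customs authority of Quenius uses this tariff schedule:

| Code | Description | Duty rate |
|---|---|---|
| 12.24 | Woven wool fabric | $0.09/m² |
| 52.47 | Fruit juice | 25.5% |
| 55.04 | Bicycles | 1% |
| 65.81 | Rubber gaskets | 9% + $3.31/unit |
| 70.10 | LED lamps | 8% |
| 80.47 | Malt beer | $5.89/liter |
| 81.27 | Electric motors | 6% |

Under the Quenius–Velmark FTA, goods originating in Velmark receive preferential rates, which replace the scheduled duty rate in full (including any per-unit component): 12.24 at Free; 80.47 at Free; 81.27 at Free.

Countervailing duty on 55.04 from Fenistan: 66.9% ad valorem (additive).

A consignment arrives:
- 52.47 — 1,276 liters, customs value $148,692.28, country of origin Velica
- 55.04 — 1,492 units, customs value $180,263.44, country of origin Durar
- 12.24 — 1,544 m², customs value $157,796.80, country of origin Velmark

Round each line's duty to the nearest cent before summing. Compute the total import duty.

Line 1 (52.47, Velica, 1,276 liters, $148,692.28):
Base rate for 52.47 is 25.5%.
Duty = $148,692.28 × 25.5% = $37,916.53.
Line 2 (55.04, Durar, 1,492 units, $180,263.44):
Base rate for 55.04 is 1%.
The additional-duty order on 55.04 targets Fenistan, not Durar; it does not apply.
Duty = $180,263.44 × 1% = $1,802.63.
Line 3 (12.24, Velmark, 1,544 m², $157,796.80):
Base rate for 12.24 is $0.09/m².
Origin Velmark qualifies under the Quenius–Velmark agreement and 12.24 is covered: preferential rate Free applies instead.
Duty = $157,796.80 × 0% = $0.00.
Total = $37,916.53 + $1,802.63 + $0.00 = $39,719.16.

$39,719.16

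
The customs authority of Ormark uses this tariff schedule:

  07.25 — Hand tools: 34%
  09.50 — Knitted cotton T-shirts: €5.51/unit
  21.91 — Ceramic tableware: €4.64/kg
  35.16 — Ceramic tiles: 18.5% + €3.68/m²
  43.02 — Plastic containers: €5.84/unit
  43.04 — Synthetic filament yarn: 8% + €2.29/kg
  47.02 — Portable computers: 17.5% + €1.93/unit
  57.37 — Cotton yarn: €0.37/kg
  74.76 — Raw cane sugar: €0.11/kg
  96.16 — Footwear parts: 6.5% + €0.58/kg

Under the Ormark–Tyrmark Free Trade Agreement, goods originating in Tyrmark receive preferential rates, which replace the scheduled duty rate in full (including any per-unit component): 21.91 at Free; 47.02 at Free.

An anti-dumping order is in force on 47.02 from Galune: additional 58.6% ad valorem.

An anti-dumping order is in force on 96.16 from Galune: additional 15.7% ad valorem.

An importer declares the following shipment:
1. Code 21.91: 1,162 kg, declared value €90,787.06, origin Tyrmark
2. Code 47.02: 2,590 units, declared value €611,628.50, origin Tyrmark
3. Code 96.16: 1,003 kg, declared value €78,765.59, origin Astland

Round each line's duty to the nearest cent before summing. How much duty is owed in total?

Line 1 (21.91, Tyrmark, 1,162 kg, €90,787.06):
Base rate for 21.91 is €4.64/kg.
Origin Tyrmark qualifies under the Ormark–Tyrmark agreement and 21.91 is covered: preferential rate Free applies instead.
Duty = €90,787.06 × 0% = €0.00.
Line 2 (47.02, Tyrmark, 2,590 units, €611,628.50):
Base rate for 47.02 is 17.5% + €1.93/unit.
Origin Tyrmark qualifies under the Ormark–Tyrmark agreement and 47.02 is covered: preferential rate Free applies instead.
The additional-duty order on 47.02 targets Galune, not Tyrmark; it does not apply.
Duty = €611,628.50 × 0% = €0.00.
Line 3 (96.16, Astland, 1,003 kg, €78,765.59):
Base rate for 96.16 is 6.5% + €0.58/kg.
The additional-duty order on 96.16 targets Galune, not Astland; it does not apply.
Duty = €78,765.59 × 6.5% + 1,003 × €0.58 = €5,701.50.
Total = €0.00 + €0.00 + €5,701.50 = €5,701.50.

€5,701.50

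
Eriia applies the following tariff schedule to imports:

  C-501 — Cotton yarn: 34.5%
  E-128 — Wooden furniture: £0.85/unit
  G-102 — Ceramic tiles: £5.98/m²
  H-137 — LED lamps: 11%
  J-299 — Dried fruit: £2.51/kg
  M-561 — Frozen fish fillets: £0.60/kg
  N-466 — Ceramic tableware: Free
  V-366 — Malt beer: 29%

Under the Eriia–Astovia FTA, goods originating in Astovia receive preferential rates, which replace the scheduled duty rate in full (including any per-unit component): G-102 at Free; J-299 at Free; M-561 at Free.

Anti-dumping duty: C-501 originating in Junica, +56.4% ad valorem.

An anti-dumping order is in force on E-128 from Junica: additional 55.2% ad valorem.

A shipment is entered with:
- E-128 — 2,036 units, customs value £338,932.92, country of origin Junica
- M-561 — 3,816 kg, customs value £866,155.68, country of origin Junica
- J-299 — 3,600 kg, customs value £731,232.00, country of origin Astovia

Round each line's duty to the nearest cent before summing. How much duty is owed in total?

£191,111.17

Line 1 (E-128, Junica, 2,036 units, £338,932.92):
Base rate for E-128 is £0.85/unit.
Additional duty on E-128 from Junica: +55.2% ad valorem. Applied ad valorem rate = 55.2%.
Duty = £338,932.92 × 55.2% + 2,036 × £0.85 = £188,821.57.
Line 2 (M-561, Junica, 3,816 kg, £866,155.68):
Base rate for M-561 is £0.60/kg.
M-561 has an FTA preferential rate, but origin Junica is not Astovia; base rate stands.
Duty = 3,816 × £0.60 = £2,289.60.
Line 3 (J-299, Astovia, 3,600 kg, £731,232.00):
Base rate for J-299 is £2.51/kg.
Origin Astovia qualifies under the Eriia–Astovia agreement and J-299 is covered: preferential rate Free applies instead.
Duty = £731,232.00 × 0% = £0.00.
Total = £188,821.57 + £2,289.60 + £0.00 = £191,111.17.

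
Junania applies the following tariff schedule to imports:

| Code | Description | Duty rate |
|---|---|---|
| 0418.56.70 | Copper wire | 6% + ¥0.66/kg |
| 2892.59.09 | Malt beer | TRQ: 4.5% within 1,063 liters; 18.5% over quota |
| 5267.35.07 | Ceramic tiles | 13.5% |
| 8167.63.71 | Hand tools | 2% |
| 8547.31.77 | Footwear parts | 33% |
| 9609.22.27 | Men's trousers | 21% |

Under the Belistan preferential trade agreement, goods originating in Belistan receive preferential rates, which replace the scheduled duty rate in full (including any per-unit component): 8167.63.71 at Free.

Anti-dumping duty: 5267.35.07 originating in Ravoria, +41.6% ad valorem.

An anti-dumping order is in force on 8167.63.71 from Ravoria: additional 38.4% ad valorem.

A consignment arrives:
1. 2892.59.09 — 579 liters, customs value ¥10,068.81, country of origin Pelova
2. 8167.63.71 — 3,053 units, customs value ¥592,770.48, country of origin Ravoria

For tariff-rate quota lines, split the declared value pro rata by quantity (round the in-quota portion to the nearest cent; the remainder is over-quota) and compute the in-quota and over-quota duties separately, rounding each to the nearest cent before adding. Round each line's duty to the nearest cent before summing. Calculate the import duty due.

¥239,932.37

Line 1 (2892.59.09, Pelova, 579 liters, ¥10,068.81):
Code 2892.59.09 is under a tariff-rate quota (threshold 1,063 liters). Quantity 579 liters is within the quota, so the in-quota rate 4.5% applies to the full value.
Duty = ¥10,068.81 × 4.5% = ¥453.10.
Line 2 (8167.63.71, Ravoria, 3,053 units, ¥592,770.48):
Base rate for 8167.63.71 is 2%.
8167.63.71 has an FTA preferential rate, but origin Ravoria is not Belistan; base rate stands.
Additional duty on 8167.63.71 from Ravoria: +38.4%. Applied ad valorem rate: 2% + 38.4% = 40.4%.
Duty = ¥592,770.48 × 40.4% = ¥239,479.27.
Total = ¥453.10 + ¥239,479.27 = ¥239,932.37.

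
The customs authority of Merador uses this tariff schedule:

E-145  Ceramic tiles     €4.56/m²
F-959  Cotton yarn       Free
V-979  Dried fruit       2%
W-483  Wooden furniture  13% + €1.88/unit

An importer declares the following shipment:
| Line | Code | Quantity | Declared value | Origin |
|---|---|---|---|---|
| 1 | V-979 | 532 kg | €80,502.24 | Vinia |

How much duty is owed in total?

€1,610.04

Line 1 (V-979, Vinia, 532 kg, €80,502.24):
Base rate for V-979 is 2%.
Duty = €80,502.24 × 2% = €1,610.04.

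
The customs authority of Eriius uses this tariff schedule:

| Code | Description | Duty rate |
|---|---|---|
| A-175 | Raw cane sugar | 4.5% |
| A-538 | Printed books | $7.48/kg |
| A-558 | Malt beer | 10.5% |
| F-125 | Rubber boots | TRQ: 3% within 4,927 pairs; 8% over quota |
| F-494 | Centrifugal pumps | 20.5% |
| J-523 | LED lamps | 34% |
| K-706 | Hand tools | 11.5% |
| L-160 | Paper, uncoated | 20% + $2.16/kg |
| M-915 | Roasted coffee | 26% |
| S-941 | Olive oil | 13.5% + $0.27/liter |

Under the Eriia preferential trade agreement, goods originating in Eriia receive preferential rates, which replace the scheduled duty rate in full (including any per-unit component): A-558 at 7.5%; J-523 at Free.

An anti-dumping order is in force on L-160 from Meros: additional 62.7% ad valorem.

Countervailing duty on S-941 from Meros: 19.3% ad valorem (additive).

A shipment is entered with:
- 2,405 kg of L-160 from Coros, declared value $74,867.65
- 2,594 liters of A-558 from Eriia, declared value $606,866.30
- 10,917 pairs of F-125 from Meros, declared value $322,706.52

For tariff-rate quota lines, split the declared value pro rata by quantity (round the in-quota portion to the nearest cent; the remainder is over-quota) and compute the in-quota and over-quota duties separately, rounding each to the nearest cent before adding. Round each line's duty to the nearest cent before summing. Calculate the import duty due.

Line 1 (L-160, Coros, 2,405 kg, $74,867.65):
Base rate for L-160 is 20% + $2.16/kg.
The additional-duty order on L-160 targets Meros, not Coros; it does not apply.
Duty = $74,867.65 × 20% + 2,405 × $2.16 = $20,168.33.
Line 2 (A-558, Eriia, 2,594 liters, $606,866.30):
Base rate for A-558 is 10.5%.
Origin Eriia qualifies under the Eriius–Eriia agreement and A-558 is covered: preferential rate 7.5% applies instead.
Duty = $606,866.30 × 7.5% = $45,514.97.
Line 3 (F-125, Meros, 10,917 pairs, $322,706.52):
Code F-125 is under a tariff-rate quota (threshold 4,927 pairs). In-quota: 4,927 pairs at 3%; over-quota: 5,990 pairs at 8%.
Pro-rata value split: in-quota = $322,706.52 × 4,927/10,917 = $145,642.12; over-quota = $322,706.52 − $145,642.12 = $177,064.40.
In-quota duty = $145,642.12 × 3% = $4,369.26. Over-quota duty = $177,064.40 × 8% = $14,165.15.
Line duty = $4,369.26 + $14,165.15 = $18,534.41.
Total = $20,168.33 + $45,514.97 + $18,534.41 = $84,217.71.

$84,217.71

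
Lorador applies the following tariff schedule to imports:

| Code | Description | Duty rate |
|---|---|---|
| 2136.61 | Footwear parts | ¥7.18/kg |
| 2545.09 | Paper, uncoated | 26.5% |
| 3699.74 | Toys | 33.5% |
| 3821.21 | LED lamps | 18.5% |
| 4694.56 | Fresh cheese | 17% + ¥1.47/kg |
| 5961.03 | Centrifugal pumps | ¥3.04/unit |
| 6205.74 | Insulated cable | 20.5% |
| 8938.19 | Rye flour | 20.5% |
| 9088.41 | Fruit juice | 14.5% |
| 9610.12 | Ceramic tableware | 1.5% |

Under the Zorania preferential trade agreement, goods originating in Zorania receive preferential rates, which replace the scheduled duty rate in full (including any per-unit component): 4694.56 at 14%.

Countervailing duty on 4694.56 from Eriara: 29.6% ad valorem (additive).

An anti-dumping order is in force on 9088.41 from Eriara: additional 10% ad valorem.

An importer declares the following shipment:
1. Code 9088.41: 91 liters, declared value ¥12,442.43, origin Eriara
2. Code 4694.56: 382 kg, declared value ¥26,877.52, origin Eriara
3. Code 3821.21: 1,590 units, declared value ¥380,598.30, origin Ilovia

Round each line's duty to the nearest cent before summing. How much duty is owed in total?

¥86,545.55

Line 1 (9088.41, Eriara, 91 liters, ¥12,442.43):
Base rate for 9088.41 is 14.5%.
Additional duty on 9088.41 from Eriara: +10%. Applied ad valorem rate: 14.5% + 10% = 24.5%.
Duty = ¥12,442.43 × 24.5% = ¥3,048.40.
Line 2 (4694.56, Eriara, 382 kg, ¥26,877.52):
Base rate for 4694.56 is 17% + ¥1.47/kg.
4694.56 has an FTA preferential rate, but origin Eriara is not Zorania; base rate stands.
Additional duty on 4694.56 from Eriara: +29.6%. Applied ad valorem rate: 17% + 29.6% = 46.6%.
Duty = ¥26,877.52 × 46.6% + 382 × ¥1.47 = ¥13,086.46.
Line 3 (3821.21, Ilovia, 1,590 units, ¥380,598.30):
Base rate for 3821.21 is 18.5%.
Duty = ¥380,598.30 × 18.5% = ¥70,410.69.
Total = ¥3,048.40 + ¥13,086.46 + ¥70,410.69 = ¥86,545.55.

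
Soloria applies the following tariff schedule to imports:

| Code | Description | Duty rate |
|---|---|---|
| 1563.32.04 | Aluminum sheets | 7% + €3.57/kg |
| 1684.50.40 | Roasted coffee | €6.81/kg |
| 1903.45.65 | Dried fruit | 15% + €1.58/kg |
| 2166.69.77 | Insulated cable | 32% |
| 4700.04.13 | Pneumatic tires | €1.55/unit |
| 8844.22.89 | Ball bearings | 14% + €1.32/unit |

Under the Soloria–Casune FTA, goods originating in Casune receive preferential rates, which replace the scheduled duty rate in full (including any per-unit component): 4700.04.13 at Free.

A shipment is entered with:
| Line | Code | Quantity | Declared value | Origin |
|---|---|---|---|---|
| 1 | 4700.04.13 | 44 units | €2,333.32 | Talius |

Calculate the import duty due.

€68.20

Line 1 (4700.04.13, Talius, 44 units, €2,333.32):
Base rate for 4700.04.13 is €1.55/unit.
4700.04.13 has an FTA preferential rate, but origin Talius is not Casune; base rate stands.
Duty = 44 × €1.55 = €68.20.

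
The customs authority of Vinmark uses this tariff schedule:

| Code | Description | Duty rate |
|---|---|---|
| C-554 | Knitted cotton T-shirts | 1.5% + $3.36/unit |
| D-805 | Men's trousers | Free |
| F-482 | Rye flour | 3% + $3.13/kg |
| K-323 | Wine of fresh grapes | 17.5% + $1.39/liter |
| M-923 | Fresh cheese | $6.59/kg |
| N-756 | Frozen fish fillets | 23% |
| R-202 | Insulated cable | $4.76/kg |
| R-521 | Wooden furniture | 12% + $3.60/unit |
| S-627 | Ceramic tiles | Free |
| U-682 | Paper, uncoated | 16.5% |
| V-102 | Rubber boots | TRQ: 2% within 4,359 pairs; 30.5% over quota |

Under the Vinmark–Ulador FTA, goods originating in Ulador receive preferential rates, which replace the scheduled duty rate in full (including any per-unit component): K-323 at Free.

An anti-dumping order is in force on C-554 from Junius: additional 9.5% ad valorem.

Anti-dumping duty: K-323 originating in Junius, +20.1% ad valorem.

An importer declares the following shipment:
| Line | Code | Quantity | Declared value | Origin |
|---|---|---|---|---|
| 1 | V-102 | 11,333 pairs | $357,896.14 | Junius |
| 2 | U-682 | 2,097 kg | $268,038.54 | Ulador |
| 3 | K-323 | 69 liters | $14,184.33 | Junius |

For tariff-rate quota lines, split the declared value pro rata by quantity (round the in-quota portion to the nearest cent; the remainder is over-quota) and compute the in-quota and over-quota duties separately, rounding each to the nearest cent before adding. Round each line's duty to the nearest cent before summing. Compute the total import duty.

$119,581.59

Line 1 (V-102, Junius, 11,333 pairs, $357,896.14):
Code V-102 is under a tariff-rate quota (threshold 4,359 pairs). In-quota: 4,359 pairs at 2%; over-quota: 6,974 pairs at 30.5%.
Pro-rata value split: in-quota = $357,896.14 × 4,359/11,333 = $137,657.22; over-quota = $357,896.14 − $137,657.22 = $220,238.92.
In-quota duty = $137,657.22 × 2% = $2,753.14. Over-quota duty = $220,238.92 × 30.5% = $67,172.87.
Line duty = $2,753.14 + $67,172.87 = $69,926.01.
Line 2 (U-682, Ulador, 2,097 kg, $268,038.54):
Base rate for U-682 is 16.5%.
Origin Ulador is the FTA partner but U-682 is not on the preference list; base rate stands.
Duty = $268,038.54 × 16.5% = $44,226.36.
Line 3 (K-323, Junius, 69 liters, $14,184.33):
Base rate for K-323 is 17.5% + $1.39/liter.
K-323 has an FTA preferential rate, but origin Junius is not Ulador; base rate stands.
Additional duty on K-323 from Junius: +20.1%. Applied ad valorem rate: 17.5% + 20.1% = 37.6%.
Duty = $14,184.33 × 37.6% + 69 × $1.39 = $5,429.22.
Total = $69,926.01 + $44,226.36 + $5,429.22 = $119,581.59.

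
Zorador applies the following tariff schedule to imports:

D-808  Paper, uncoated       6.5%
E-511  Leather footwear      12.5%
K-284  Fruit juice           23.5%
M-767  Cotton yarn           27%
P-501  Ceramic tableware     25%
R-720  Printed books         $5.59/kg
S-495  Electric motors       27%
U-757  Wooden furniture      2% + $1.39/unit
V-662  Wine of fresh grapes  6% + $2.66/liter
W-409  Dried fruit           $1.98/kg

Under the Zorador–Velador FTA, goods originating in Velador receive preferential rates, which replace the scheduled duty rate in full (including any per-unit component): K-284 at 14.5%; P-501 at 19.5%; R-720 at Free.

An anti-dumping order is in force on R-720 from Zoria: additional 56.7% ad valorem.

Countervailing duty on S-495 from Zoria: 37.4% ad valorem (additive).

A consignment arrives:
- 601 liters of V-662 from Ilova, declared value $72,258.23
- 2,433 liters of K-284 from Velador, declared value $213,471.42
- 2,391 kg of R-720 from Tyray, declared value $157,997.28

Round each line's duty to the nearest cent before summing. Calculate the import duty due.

$50,253.20

Line 1 (V-662, Ilova, 601 liters, $72,258.23):
Base rate for V-662 is 6% + $2.66/liter.
Duty = $72,258.23 × 6% + 601 × $2.66 = $5,934.15.
Line 2 (K-284, Velador, 2,433 liters, $213,471.42):
Base rate for K-284 is 23.5%.
Origin Velador qualifies under the Zorador–Velador agreement and K-284 is covered: preferential rate 14.5% applies instead.
Duty = $213,471.42 × 14.5% = $30,953.36.
Line 3 (R-720, Tyray, 2,391 kg, $157,997.28):
Base rate for R-720 is $5.59/kg.
R-720 has an FTA preferential rate, but origin Tyray is not Velador; base rate stands.
The additional-duty order on R-720 targets Zoria, not Tyray; it does not apply.
Duty = 2,391 × $5.59 = $13,365.69.
Total = $5,934.15 + $30,953.36 + $13,365.69 = $50,253.20.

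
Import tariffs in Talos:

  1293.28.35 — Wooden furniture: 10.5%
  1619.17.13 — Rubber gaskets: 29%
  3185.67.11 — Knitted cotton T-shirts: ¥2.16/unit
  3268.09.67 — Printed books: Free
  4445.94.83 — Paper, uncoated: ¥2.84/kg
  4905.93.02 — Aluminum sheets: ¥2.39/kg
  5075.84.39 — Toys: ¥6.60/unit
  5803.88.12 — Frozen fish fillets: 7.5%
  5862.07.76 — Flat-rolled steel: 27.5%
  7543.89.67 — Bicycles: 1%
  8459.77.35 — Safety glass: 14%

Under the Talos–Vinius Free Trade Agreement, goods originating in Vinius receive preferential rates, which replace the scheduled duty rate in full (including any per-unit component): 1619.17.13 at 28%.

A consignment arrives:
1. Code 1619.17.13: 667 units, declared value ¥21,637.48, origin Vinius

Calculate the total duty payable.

Line 1 (1619.17.13, Vinius, 667 units, ¥21,637.48):
Base rate for 1619.17.13 is 29%.
Origin Vinius qualifies under the Talos–Vinius agreement and 1619.17.13 is covered: preferential rate 28% applies instead.
Duty = ¥21,637.48 × 28% = ¥6,058.49.

¥6,058.49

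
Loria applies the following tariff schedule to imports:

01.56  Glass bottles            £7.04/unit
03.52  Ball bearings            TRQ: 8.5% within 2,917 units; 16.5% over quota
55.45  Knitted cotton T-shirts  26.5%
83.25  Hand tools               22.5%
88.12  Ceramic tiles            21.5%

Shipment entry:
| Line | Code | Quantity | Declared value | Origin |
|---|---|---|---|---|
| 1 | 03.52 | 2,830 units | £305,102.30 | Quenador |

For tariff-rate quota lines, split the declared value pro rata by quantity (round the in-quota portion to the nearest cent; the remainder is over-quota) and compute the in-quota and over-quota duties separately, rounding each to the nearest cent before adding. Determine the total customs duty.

Line 1 (03.52, Quenador, 2,830 units, £305,102.30):
Code 03.52 is under a tariff-rate quota (threshold 2,917 units). Quantity 2,830 units is within the quota, so the in-quota rate 8.5% applies to the full value.
Duty = £305,102.30 × 8.5% = £25,933.70.

£25,933.70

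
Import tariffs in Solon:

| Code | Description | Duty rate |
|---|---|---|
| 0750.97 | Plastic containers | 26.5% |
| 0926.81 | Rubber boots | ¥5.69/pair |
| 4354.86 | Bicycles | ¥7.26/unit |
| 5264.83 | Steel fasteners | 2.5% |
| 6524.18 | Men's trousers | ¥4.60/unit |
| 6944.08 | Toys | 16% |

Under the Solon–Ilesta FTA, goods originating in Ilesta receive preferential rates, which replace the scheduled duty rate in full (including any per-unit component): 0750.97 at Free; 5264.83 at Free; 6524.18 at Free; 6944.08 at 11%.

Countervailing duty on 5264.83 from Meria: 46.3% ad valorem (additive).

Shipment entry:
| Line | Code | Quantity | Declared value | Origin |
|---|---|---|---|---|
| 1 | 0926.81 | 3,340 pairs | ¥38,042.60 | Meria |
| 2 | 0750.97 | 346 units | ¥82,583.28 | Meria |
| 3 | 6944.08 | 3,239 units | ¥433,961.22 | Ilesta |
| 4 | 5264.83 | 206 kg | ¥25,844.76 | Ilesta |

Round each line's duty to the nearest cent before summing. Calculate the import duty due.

Line 1 (0926.81, Meria, 3,340 pairs, ¥38,042.60):
Base rate for 0926.81 is ¥5.69/pair.
Duty = 3,340 × ¥5.69 = ¥19,004.60.
Line 2 (0750.97, Meria, 346 units, ¥82,583.28):
Base rate for 0750.97 is 26.5%.
0750.97 has an FTA preferential rate, but origin Meria is not Ilesta; base rate stands.
Duty = ¥82,583.28 × 26.5% = ¥21,884.57.
Line 3 (6944.08, Ilesta, 3,239 units, ¥433,961.22):
Base rate for 6944.08 is 16%.
Origin Ilesta qualifies under the Solon–Ilesta agreement and 6944.08 is covered: preferential rate 11% applies instead.
Duty = ¥433,961.22 × 11% = ¥47,735.73.
Line 4 (5264.83, Ilesta, 206 kg, ¥25,844.76):
Base rate for 5264.83 is 2.5%.
Origin Ilesta qualifies under the Solon–Ilesta agreement and 5264.83 is covered: preferential rate Free applies instead.
The additional-duty order on 5264.83 targets Meria, not Ilesta; it does not apply.
Duty = ¥25,844.76 × 0% = ¥0.00.
Total = ¥19,004.60 + ¥21,884.57 + ¥47,735.73 + ¥0.00 = ¥88,624.90.

¥88,624.90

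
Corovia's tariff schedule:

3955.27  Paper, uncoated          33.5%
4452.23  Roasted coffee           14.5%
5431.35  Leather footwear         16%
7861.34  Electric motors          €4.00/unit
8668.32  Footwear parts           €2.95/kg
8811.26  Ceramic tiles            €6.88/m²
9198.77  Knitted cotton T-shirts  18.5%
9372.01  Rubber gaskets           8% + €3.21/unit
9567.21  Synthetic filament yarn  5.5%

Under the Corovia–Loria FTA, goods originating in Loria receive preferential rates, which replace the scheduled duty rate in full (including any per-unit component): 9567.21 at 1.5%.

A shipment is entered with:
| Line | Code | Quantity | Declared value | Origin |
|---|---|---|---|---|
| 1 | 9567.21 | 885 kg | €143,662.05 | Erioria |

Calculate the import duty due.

€7,901.41

Line 1 (9567.21, Erioria, 885 kg, €143,662.05):
Base rate for 9567.21 is 5.5%.
9567.21 has an FTA preferential rate, but origin Erioria is not Loria; base rate stands.
Duty = €143,662.05 × 5.5% = €7,901.41.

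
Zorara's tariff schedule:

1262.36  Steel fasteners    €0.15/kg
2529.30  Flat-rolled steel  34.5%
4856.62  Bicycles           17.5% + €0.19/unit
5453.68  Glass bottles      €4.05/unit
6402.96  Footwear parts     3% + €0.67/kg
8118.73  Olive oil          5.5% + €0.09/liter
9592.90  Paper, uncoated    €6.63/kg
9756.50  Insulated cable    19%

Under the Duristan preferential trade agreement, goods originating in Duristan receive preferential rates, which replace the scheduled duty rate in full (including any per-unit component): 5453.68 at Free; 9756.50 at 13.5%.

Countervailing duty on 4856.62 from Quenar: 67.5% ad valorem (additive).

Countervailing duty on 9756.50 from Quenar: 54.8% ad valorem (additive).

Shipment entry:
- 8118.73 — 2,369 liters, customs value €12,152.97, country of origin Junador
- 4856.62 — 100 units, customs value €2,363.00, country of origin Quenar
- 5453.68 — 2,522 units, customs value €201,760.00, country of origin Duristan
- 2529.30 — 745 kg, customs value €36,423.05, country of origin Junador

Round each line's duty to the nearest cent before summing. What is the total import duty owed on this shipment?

€15,475.12

Line 1 (8118.73, Junador, 2,369 liters, €12,152.97):
Base rate for 8118.73 is 5.5% + €0.09/liter.
Duty = €12,152.97 × 5.5% + 2,369 × €0.09 = €881.62.
Line 2 (4856.62, Quenar, 100 units, €2,363.00):
Base rate for 4856.62 is 17.5% + €0.19/unit.
Additional duty on 4856.62 from Quenar: +67.5%. Applied ad valorem rate: 17.5% + 67.5% = 85%.
Duty = €2,363.00 × 85% + 100 × €0.19 = €2,027.55.
Line 3 (5453.68, Duristan, 2,522 units, €201,760.00):
Base rate for 5453.68 is €4.05/unit.
Origin Duristan qualifies under the Zorara–Duristan agreement and 5453.68 is covered: preferential rate Free applies instead.
Duty = €201,760.00 × 0% = €0.00.
Line 4 (2529.30, Junador, 745 kg, €36,423.05):
Base rate for 2529.30 is 34.5%.
Duty = €36,423.05 × 34.5% = €12,565.95.
Total = €881.62 + €2,027.55 + €0.00 + €12,565.95 = €15,475.12.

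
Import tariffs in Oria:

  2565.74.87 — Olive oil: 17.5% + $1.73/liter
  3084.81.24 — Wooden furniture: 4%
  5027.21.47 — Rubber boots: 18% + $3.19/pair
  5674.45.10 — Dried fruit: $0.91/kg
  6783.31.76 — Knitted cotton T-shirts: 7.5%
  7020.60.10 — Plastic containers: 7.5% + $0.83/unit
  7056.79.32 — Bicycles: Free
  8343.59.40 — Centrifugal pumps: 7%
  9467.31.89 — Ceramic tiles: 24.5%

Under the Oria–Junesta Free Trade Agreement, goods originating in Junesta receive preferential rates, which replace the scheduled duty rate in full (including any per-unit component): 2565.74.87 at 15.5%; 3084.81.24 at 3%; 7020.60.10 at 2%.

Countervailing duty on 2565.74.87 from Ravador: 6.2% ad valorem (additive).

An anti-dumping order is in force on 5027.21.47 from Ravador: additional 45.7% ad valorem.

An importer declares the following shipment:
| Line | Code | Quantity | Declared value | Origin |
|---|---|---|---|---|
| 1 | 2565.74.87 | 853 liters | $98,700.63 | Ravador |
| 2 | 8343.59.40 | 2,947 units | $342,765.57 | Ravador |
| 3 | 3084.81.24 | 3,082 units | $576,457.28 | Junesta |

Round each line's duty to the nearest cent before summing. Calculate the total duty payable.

$66,155.05

Line 1 (2565.74.87, Ravador, 853 liters, $98,700.63):
Base rate for 2565.74.87 is 17.5% + $1.73/liter.
2565.74.87 has an FTA preferential rate, but origin Ravador is not Junesta; base rate stands.
Additional duty on 2565.74.87 from Ravador: +6.2%. Applied ad valorem rate: 17.5% + 6.2% = 23.7%.
Duty = $98,700.63 × 23.7% + 853 × $1.73 = $24,867.74.
Line 2 (8343.59.40, Ravador, 2,947 units, $342,765.57):
Base rate for 8343.59.40 is 7%.
Duty = $342,765.57 × 7% = $23,993.59.
Line 3 (3084.81.24, Junesta, 3,082 units, $576,457.28):
Base rate for 3084.81.24 is 4%.
Origin Junesta qualifies under the Oria–Junesta agreement and 3084.81.24 is covered: preferential rate 3% applies instead.
Duty = $576,457.28 × 3% = $17,293.72.
Total = $24,867.74 + $23,993.59 + $17,293.72 = $66,155.05.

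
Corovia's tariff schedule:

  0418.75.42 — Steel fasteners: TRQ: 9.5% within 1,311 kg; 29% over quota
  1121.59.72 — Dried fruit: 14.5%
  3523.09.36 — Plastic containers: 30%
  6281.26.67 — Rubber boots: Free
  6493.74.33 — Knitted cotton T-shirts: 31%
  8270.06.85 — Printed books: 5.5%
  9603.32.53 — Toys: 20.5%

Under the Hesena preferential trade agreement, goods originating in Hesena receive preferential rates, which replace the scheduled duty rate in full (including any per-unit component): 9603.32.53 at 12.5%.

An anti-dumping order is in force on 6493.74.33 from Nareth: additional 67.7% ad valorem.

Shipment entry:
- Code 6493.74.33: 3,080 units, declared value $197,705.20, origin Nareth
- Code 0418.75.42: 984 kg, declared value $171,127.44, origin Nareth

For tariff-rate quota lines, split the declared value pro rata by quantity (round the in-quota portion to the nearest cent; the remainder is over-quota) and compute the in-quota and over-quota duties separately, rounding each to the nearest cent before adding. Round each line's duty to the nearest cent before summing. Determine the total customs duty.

$211,392.14

Line 1 (6493.74.33, Nareth, 3,080 units, $197,705.20):
Base rate for 6493.74.33 is 31%.
Additional duty on 6493.74.33 from Nareth: +67.7%. Applied ad valorem rate: 31% + 67.7% = 98.7%.
Duty = $197,705.20 × 98.7% = $195,135.03.
Line 2 (0418.75.42, Nareth, 984 kg, $171,127.44):
Code 0418.75.42 is under a tariff-rate quota (threshold 1,311 kg). Quantity 984 kg is within the quota, so the in-quota rate 9.5% applies to the full value.
Duty = $171,127.44 × 9.5% = $16,257.11.
Total = $195,135.03 + $16,257.11 = $211,392.14.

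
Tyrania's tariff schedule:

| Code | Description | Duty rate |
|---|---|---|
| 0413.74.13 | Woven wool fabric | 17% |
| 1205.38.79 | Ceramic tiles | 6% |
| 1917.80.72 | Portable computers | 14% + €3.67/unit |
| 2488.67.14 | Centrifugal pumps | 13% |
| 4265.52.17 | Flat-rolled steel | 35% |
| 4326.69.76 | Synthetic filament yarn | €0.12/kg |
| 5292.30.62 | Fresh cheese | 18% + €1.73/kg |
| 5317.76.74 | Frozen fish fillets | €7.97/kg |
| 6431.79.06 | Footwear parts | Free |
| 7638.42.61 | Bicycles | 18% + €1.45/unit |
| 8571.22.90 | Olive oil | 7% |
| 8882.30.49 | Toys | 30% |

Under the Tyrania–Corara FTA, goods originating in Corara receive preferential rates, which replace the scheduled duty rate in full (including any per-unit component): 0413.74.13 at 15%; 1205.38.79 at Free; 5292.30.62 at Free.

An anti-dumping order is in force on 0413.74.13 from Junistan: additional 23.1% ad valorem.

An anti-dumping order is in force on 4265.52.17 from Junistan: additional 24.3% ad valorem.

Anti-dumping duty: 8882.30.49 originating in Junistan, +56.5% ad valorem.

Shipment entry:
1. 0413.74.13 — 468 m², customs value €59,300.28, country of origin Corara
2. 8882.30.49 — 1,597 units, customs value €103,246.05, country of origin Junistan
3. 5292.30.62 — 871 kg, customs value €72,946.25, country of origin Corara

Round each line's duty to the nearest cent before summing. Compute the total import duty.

€98,202.87

Line 1 (0413.74.13, Corara, 468 m², €59,300.28):
Base rate for 0413.74.13 is 17%.
Origin Corara qualifies under the Tyrania–Corara agreement and 0413.74.13 is covered: preferential rate 15% applies instead.
The additional-duty order on 0413.74.13 targets Junistan, not Corara; it does not apply.
Duty = €59,300.28 × 15% = €8,895.04.
Line 2 (8882.30.49, Junistan, 1,597 units, €103,246.05):
Base rate for 8882.30.49 is 30%.
Additional duty on 8882.30.49 from Junistan: +56.5%. Applied ad valorem rate: 30% + 56.5% = 86.5%.
Duty = €103,246.05 × 86.5% = €89,307.83.
Line 3 (5292.30.62, Corara, 871 kg, €72,946.25):
Base rate for 5292.30.62 is 18% + €1.73/kg.
Origin Corara qualifies under the Tyrania–Corara agreement and 5292.30.62 is covered: preferential rate Free applies instead.
Duty = €72,946.25 × 0% = €0.00.
Total = €8,895.04 + €89,307.83 + €0.00 = €98,202.87.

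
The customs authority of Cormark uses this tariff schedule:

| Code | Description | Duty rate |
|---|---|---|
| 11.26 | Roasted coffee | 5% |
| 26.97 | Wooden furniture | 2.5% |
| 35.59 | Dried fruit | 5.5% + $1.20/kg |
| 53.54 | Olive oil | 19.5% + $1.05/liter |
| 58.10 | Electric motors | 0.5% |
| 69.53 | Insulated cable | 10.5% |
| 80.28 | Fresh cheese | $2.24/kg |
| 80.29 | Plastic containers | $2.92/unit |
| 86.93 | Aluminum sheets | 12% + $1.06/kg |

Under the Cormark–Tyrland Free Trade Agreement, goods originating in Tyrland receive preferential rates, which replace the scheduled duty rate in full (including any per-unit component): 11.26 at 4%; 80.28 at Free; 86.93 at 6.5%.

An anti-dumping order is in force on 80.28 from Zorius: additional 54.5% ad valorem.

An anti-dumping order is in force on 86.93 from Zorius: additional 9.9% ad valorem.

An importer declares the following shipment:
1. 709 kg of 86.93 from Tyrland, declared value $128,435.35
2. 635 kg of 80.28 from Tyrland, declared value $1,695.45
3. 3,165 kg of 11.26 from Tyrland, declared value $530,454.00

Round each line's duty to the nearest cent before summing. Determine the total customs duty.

Line 1 (86.93, Tyrland, 709 kg, $128,435.35):
Base rate for 86.93 is 12% + $1.06/kg.
Origin Tyrland qualifies under the Cormark–Tyrland agreement and 86.93 is covered: preferential rate 6.5% applies instead.
The additional-duty order on 86.93 targets Zorius, not Tyrland; it does not apply.
Duty = $128,435.35 × 6.5% = $8,348.30.
Line 2 (80.28, Tyrland, 635 kg, $1,695.45):
Base rate for 80.28 is $2.24/kg.
Origin Tyrland qualifies under the Cormark–Tyrland agreement and 80.28 is covered: preferential rate Free applies instead.
The additional-duty order on 80.28 targets Zorius, not Tyrland; it does not apply.
Duty = $1,695.45 × 0% = $0.00.
Line 3 (11.26, Tyrland, 3,165 kg, $530,454.00):
Base rate for 11.26 is 5%.
Origin Tyrland qualifies under the Cormark–Tyrland agreement and 11.26 is covered: preferential rate 4% applies instead.
Duty = $530,454.00 × 4% = $21,218.16.
Total = $8,348.30 + $0.00 + $21,218.16 = $29,566.46.

$29,566.46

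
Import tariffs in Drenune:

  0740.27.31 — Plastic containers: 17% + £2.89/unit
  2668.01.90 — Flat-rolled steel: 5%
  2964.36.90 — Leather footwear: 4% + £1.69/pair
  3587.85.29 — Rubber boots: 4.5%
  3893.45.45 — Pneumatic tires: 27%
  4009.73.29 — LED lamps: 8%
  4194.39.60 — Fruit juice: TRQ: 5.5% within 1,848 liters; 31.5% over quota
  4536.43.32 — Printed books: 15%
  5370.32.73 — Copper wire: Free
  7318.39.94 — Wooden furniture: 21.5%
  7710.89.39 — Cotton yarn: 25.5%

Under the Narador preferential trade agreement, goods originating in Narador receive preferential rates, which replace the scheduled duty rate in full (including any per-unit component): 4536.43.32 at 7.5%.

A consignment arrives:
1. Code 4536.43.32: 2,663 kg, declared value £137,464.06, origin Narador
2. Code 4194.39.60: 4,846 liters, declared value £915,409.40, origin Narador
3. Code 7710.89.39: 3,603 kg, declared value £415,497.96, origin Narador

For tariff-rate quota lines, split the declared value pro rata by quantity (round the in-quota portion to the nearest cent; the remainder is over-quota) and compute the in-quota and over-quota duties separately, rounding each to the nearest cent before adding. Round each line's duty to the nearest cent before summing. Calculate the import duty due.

£313,853.07

Line 1 (4536.43.32, Narador, 2,663 kg, £137,464.06):
Base rate for 4536.43.32 is 15%.
Origin Narador qualifies under the Drenune–Narador agreement and 4536.43.32 is covered: preferential rate 7.5% applies instead.
Duty = £137,464.06 × 7.5% = £10,309.80.
Line 2 (4194.39.60, Narador, 4,846 liters, £915,409.40):
Code 4194.39.60 is under a tariff-rate quota (threshold 1,848 liters). In-quota: 1,848 liters at 5.5%; over-quota: 2,998 liters at 31.5%.
Pro-rata value split: in-quota = £915,409.40 × 1,848/4,846 = £349,087.20; over-quota = £915,409.40 − £349,087.20 = £566,322.20.
In-quota duty = £349,087.20 × 5.5% = £19,199.80. Over-quota duty = £566,322.20 × 31.5% = £178,391.49.
Line duty = £19,199.80 + £178,391.49 = £197,591.29.
Line 3 (7710.89.39, Narador, 3,603 kg, £415,497.96):
Base rate for 7710.89.39 is 25.5%.
Origin Narador is the FTA partner but 7710.89.39 is not on the preference list; base rate stands.
Duty = £415,497.96 × 25.5% = £105,951.98.
Total = £10,309.80 + £197,591.29 + £105,951.98 = £313,853.07.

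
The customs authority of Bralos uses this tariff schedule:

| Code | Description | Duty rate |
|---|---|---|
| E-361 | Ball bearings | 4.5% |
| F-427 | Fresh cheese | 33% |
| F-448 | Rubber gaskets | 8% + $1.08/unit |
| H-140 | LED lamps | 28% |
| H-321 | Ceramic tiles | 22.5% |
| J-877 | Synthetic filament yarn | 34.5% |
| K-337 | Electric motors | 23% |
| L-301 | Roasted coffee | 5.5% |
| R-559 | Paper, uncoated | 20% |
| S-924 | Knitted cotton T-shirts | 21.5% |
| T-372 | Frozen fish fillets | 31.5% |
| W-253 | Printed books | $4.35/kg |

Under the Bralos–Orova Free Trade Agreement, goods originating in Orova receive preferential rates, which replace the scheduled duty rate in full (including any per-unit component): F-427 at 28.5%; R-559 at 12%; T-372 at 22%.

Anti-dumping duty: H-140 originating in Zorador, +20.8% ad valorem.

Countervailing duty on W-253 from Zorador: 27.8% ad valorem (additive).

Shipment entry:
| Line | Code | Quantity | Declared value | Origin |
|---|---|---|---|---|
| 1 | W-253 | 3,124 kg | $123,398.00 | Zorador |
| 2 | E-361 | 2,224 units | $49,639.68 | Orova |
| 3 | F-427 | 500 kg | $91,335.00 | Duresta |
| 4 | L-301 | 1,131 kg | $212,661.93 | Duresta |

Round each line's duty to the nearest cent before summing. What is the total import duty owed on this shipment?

$91,964.79

Line 1 (W-253, Zorador, 3,124 kg, $123,398.00):
Base rate for W-253 is $4.35/kg.
Additional duty on W-253 from Zorador: +27.8% ad valorem. Applied ad valorem rate = 27.8%.
Duty = $123,398.00 × 27.8% + 3,124 × $4.35 = $47,894.04.
Line 2 (E-361, Orova, 2,224 units, $49,639.68):
Base rate for E-361 is 4.5%.
Origin Orova is the FTA partner but E-361 is not on the preference list; base rate stands.
Duty = $49,639.68 × 4.5% = $2,233.79.
Line 3 (F-427, Duresta, 500 kg, $91,335.00):
Base rate for F-427 is 33%.
F-427 has an FTA preferential rate, but origin Duresta is not Orova; base rate stands.
Duty = $91,335.00 × 33% = $30,140.55.
Line 4 (L-301, Duresta, 1,131 kg, $212,661.93):
Base rate for L-301 is 5.5%.
Duty = $212,661.93 × 5.5% = $11,696.41.
Total = $47,894.04 + $2,233.79 + $30,140.55 + $11,696.41 = $91,964.79.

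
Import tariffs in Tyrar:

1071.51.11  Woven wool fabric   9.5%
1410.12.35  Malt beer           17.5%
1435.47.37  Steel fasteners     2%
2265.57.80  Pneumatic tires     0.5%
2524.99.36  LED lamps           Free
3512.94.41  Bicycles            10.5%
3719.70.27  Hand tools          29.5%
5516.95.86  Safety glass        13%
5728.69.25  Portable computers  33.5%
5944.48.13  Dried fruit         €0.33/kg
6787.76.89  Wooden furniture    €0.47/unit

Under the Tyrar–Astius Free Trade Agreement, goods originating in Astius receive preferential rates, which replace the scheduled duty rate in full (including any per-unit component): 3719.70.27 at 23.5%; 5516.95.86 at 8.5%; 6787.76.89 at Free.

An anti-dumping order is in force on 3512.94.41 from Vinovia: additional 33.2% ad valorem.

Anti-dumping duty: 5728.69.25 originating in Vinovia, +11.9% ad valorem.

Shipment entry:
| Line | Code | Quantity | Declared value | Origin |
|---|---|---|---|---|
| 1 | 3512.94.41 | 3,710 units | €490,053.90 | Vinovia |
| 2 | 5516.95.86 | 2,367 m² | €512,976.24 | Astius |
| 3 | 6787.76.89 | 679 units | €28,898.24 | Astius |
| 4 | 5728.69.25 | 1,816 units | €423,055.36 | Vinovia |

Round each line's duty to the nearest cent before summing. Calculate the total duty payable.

€449,823.66

Line 1 (3512.94.41, Vinovia, 3,710 units, €490,053.90):
Base rate for 3512.94.41 is 10.5%.
Additional duty on 3512.94.41 from Vinovia: +33.2%. Applied ad valorem rate: 10.5% + 33.2% = 43.7%.
Duty = €490,053.90 × 43.7% = €214,153.55.
Line 2 (5516.95.86, Astius, 2,367 m², €512,976.24):
Base rate for 5516.95.86 is 13%.
Origin Astius qualifies under the Tyrar–Astius agreement and 5516.95.86 is covered: preferential rate 8.5% applies instead.
Duty = €512,976.24 × 8.5% = €43,602.98.
Line 3 (6787.76.89, Astius, 679 units, €28,898.24):
Base rate for 6787.76.89 is €0.47/unit.
Origin Astius qualifies under the Tyrar–Astius agreement and 6787.76.89 is covered: preferential rate Free applies instead.
Duty = €28,898.24 × 0% = €0.00.
Line 4 (5728.69.25, Vinovia, 1,816 units, €423,055.36):
Base rate for 5728.69.25 is 33.5%.
Additional duty on 5728.69.25 from Vinovia: +11.9%. Applied ad valorem rate: 33.5% + 11.9% = 45.4%.
Duty = €423,055.36 × 45.4% = €192,067.13.
Total = €214,153.55 + €43,602.98 + €0.00 + €192,067.13 = €449,823.66.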